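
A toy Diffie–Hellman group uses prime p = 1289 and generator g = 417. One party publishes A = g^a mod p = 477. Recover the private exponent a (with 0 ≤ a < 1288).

Baby-step giant-step with m = ceil(sqrt(1288)) = 36.
Baby table (417^j mod 1289 for j=0..35):
  0:1  1:417  2:1163  3:307  4:408  5:1277  6:152  7:223
  8:183  9:260  10:144  11:754  12:1191  13:382  14:747  15:850
  16:1264  17:1176  18:572  19:59  20:112  21:300  22:67  23:870
  24:581  25:1234  26:267  27:485  28:1161  29:762  30:660  31:663
  32:625  33:247  34:1168  35:1103
Giant step factor: 417^(-36) ≡ 1109 (mod 1289).
Scan 477·1109^i mod 1289 for i = 0, 1, …:
  i=0: 477   i=1: 503   i=2: 979   i=3: 373
  i=4: 1177   i=5: 825   i=6: 1024   i=7: 7
  i=8: 29   i=9: 1225     …   i=21: 394
  i=22: 1264
Match at i=22, j=16: a = 22·36 + 16 = 808.

808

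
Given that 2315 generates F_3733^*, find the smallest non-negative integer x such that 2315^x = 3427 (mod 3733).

Baby-step giant-step with m = ceil(sqrt(3732)) = 62.
Baby table (2315^j mod 3733 for j=0..61):
  0:1  1:2315  2:2370  3:2773  4:2468  5:1930  6:3282  7:1175
  8:2501  9:3665  10:3099  11:3092  12:1819  13:161  14:3148  15:804
  16:2226  17:1650  18:891  19:2049  20:2525  21:3230  22:251  23:2450
  24:1323  25:1685  26:3523  27:2873  28:2522  29:18  30:607  31:1597
  32:1385  33:3361  34:1143  35:3081  36:2485  37:222  38:2509  39:3520
  40:3394  41:2878  42:2898  43:669  44:3273  45:2738  46:3569  47:1106
  48:3285  49:654  50:2145  51:785  52:3037  53:1416  54:466  55:3686
  56:3185  57:600  58:324  59:3460  60:2615  61:2532
Giant step factor: 2315^(-62) ≡ 1372 (mod 3733).
Scan 3427·1372^i mod 3733 for i = 0, 1, …:
  i=0: 3427   i=1: 1997   i=2: 3595   i=3: 1047
  i=4: 3012   i=5: 33   i=6: 480   i=7: 1552
  i=8: 1534   i=9: 2969   i=10: 765   i=11: 607
Match at i=11, j=30: x = 11·62 + 30 = 712.

712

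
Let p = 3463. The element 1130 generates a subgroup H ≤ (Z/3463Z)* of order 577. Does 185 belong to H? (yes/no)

no

185 ∈ ⟨1130⟩ iff 185^577 ≡ 1 (mod 3463), since |⟨1130⟩| = 577.
185^577 mod 3463 = 3095.
Since 3095 ≠ 1, 185 does not lie in the subgroup.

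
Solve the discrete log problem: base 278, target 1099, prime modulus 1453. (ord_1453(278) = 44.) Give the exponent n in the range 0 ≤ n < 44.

42

Baby-step giant-step with m = ceil(sqrt(44)) = 7.
Baby table (278^j mod 1453 for j=0..6):
  0:1  1:278  2:275  3:894  4:69  5:293  6:86
Giant step factor: 278^(-7) ≡ 579 (mod 1453).
Scan 1099·579^i mod 1453 for i = 0, 1, …:
  i=0: 1099   i=1: 1360   i=2: 1367   i=3: 1061
  i=4: 1153   i=5: 660   i=6: 1
Match at i=6, j=0: n = 6·7 + 0 = 42.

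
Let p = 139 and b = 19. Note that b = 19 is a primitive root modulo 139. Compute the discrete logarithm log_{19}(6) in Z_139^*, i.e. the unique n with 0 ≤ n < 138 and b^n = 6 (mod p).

Baby-step giant-step with m = ceil(sqrt(138)) = 12.
Baby table (19^j mod 139 for j=0..11):
  0:1  1:19  2:83  3:48  4:78  5:92  6:80  7:130
  8:107  9:87  10:124  11:132
Giant step factor: 19^(-12) ≡ 116 (mod 139).
Scan 6·116^i mod 139 for i = 0, 1, …:
  i=0: 6   i=1: 1
Match at i=1, j=0: n = 1·12 + 0 = 12.

12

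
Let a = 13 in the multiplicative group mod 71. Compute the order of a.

70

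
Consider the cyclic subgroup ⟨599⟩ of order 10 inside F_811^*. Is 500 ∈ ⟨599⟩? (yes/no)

500 ∈ ⟨599⟩ iff 500^10 ≡ 1 (mod 811), since |⟨599⟩| = 10.
500^10 mod 811 = 1.
Since 1 = 1, 500 lies in the subgroup.

yes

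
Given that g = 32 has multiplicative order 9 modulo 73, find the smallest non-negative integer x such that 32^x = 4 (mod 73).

4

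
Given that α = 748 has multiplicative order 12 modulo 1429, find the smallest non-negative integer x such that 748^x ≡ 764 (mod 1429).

4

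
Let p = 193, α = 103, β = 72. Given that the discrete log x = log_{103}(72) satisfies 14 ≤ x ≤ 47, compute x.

42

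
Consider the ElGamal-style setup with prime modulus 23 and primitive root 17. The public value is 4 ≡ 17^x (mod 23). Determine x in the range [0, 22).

Successive powers of 17 modulo 23:
  17^0=1  17^1=17  17^2=13  17^3=14  17^4=8  17^5=21
  17^6=12  17^7=20  17^8=18  17^9=7  17^10=4
So 17^10 ≡ 4 (mod 23), giving x = 10.

10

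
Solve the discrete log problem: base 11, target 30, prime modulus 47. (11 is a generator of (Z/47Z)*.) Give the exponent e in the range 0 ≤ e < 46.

45

Baby-step giant-step with m = ceil(sqrt(46)) = 7.
Baby table (11^j mod 47 for j=0..6):
  0:1  1:11  2:27  3:15  4:24  5:29  6:37
Giant step factor: 11^(-7) ≡ 44 (mod 47).
Scan 30·44^i mod 47 for i = 0, 1, …:
  i=0: 30   i=1: 4   i=2: 35   i=3: 36
  i=4: 33   i=5: 42   i=6: 15
Match at i=6, j=3: e = 6·7 + 3 = 45.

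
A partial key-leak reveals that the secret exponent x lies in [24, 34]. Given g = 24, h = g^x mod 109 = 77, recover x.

33

Compute 24^24 mod 109 = 105, then multiply by 24 repeatedly:
  24^24=105  24^25=13  24^26=94  24^27=76  24^28=80
  24^29=67  24^30=82  24^31=6  24^32=35  24^33=77
Found 77 at exponent 33.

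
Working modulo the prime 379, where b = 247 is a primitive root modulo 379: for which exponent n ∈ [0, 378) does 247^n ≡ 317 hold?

Baby-step giant-step with m = ceil(sqrt(378)) = 20.
Baby table (247^j mod 379 for j=0..19):
  0:1  1:247  2:369  3:183  4:100  5:65  6:137  7:108
  8:146  9:57  10:56  11:188  12:198  13:15  14:294  15:229
  16:92  17:363  18:217  19:160
Giant step factor: 247^(-20) ≡ 164 (mod 379).
Scan 317·164^i mod 379 for i = 0, 1, …:
  i=0: 317   i=1: 65
Match at i=1, j=5: n = 1·20 + 5 = 25.

25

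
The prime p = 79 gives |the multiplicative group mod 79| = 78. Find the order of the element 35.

78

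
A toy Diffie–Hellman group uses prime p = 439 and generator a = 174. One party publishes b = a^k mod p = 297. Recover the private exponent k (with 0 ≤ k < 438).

79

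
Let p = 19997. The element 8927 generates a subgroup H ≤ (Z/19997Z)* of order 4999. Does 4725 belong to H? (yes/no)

yes

4725 ∈ ⟨8927⟩ iff 4725^4999 ≡ 1 (mod 19997), since |⟨8927⟩| = 4999.
4725^4999 mod 19997 = 1.
Since 1 = 1, 4725 lies in the subgroup.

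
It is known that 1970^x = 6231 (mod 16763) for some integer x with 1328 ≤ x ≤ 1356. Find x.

1348

Compute 1970^1328 mod 16763 = 15459, then multiply by 1970 repeatedly:
  1970^1328=15459  1970^1329=12622  1970^1330=5811  1970^1331=15304  1970^1332=9006
  1970^1333=6566  1970^1334=10747  1970^1335=16684  1970^1336=12000  1970^1337=4170
  1970^1338=1030  1970^1339=777  1970^1340=5257  1970^1341=13519  1970^1342=12786
  1970^1343=10394  1970^1344=8557  1970^1345=10475  1970^1346=497  1970^1347=6836
  1970^1348=6231
Found 6231 at exponent 1348.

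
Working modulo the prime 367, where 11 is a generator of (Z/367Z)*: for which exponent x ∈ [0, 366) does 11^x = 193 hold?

193

Baby-step giant-step with m = ceil(sqrt(366)) = 20.
Baby table (11^j mod 367 for j=0..19):
  0:1  1:11  2:121  3:230  4:328  5:305  6:52  7:205
  8:53  9:216  10:174  11:79  12:135  13:17  14:187  15:222
  16:240  17:71  18:47  19:150
Giant step factor: 11^(-20) ≡ 244 (mod 367).
Scan 193·244^i mod 367 for i = 0, 1, …:
  i=0: 193   i=1: 116   i=2: 45   i=3: 337
  i=4: 20   i=5: 109   i=6: 172   i=7: 130
  i=8: 158   i=9: 17
Match at i=9, j=13: x = 9·20 + 13 = 193.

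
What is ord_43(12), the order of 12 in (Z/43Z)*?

42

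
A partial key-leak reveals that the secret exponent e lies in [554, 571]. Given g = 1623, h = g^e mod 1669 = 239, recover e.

567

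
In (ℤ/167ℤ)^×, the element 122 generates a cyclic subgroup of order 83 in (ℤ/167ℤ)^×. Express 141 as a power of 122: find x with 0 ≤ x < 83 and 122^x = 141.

82

Baby-step giant-step with m = ceil(sqrt(83)) = 10.
Baby table (122^j mod 167 for j=0..9):
  0:1  1:122  2:21  3:57  4:107  5:28  6:76  7:87
  8:93  9:157
Giant step factor: 122^(-10) ≡ 36 (mod 167).
Scan 141·36^i mod 167 for i = 0, 1, …:
  i=0: 141   i=1: 66   i=2: 38   i=3: 32
  i=4: 150   i=5: 56   i=6: 12   i=7: 98
  i=8: 21
Match at i=8, j=2: x = 8·10 + 2 = 82.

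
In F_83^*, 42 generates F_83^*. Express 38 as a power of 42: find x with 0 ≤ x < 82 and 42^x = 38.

34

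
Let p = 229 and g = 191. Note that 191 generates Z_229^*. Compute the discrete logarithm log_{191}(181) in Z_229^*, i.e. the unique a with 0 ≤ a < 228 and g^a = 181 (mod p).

Baby-step giant-step with m = ceil(sqrt(228)) = 16.
Baby table (191^j mod 229 for j=0..15):
  0:1  1:191  2:70  3:88  4:91  5:206  6:187  7:222
  8:37  9:197  10:71  11:50  12:161  13:65  14:49  15:199
Giant step factor: 191^(-16) ≡ 183 (mod 229).
Scan 181·183^i mod 229 for i = 0, 1, …:
  i=0: 181   i=1: 147   i=2: 108   i=3: 70
Match at i=3, j=2: a = 3·16 + 2 = 50.

50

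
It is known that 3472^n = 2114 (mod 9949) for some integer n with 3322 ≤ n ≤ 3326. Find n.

3324

Compute 3472^3322 mod 9949 = 3267, then multiply by 3472 repeatedly:
  3472^3322=3267  3472^3323=1164  3472^3324=2114
Found 2114 at exponent 3324.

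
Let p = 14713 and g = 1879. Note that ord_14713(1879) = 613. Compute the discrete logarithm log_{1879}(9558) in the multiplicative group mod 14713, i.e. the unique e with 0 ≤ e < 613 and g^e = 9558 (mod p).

Baby-step giant-step with m = ceil(sqrt(613)) = 25.
Baby table (1879^j mod 14713 for j=0..24):
  0:1  1:1879  2:14234  3:12165  4:8746  5:14026  6:3871  7:5387
  8:14342  9:9115  10:1153  11:3676  12:6807  13:4756  14:5733  15:2391
  16:5224  17:2325  18:13627  19:4513  20:5239  21:1084  22:6442  23:10432
  24:4012
Giant step factor: 1879^(-25) ≡ 8045 (mod 14713).
Scan 9558·8045^i mod 14713 for i = 0, 1, …:
  i=0: 9558   i=1: 3972   i=2: 12817   i=3: 4061
  i=4: 7885   i=5: 7082   i=6: 5954   i=7: 9115
Match at i=7, j=9: e = 7·25 + 9 = 184.

184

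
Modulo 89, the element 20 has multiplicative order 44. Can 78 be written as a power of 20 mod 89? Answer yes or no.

yes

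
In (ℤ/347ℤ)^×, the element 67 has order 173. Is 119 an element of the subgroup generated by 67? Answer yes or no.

119 ∈ ⟨67⟩ iff 119^173 ≡ 1 (mod 347), since |⟨67⟩| = 173.
119^173 mod 347 = 1.
Since 1 = 1, 119 lies in the subgroup.

yes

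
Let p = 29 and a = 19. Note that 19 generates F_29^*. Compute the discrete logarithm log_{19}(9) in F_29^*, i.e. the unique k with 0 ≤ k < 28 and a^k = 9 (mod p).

Successive powers of 19 modulo 29:
  19^0=1  19^1=19  19^2=13  19^3=15  19^4=24  19^5=21
  19^6=22  19^7=12  19^8=25  19^9=11  19^10=6  19^11=27
  19^12=20  19^13=3  19^14=28  19^15=10  19^16=16  19^17=14
  19^18=5  19^19=8  19^20=7  19^21=17  19^22=4  19^23=18
  19^24=23  19^25=2  19^26=9
So 19^26 ≡ 9 (mod 29), giving k = 26.

26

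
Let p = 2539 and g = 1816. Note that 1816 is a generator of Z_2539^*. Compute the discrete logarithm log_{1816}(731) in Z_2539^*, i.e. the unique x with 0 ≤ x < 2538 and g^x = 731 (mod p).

995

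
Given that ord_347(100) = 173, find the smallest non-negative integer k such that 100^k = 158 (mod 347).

Baby-step giant-step with m = ceil(sqrt(173)) = 14.
Baby table (100^j mod 347 for j=0..13):
  0:1  1:100  2:284  3:293  4:152  5:279  6:140  7:120
  8:202  9:74  10:113  11:196  12:168  13:144
Giant step factor: 100^(-14) ≡ 345 (mod 347).
Scan 158·345^i mod 347 for i = 0, 1, …:
  i=0: 158   i=1: 31   i=2: 285   i=3: 124
  i=4: 99   i=5: 149   i=6: 49   i=7: 249
  i=8: 196
Match at i=8, j=11: k = 8·14 + 11 = 123.

123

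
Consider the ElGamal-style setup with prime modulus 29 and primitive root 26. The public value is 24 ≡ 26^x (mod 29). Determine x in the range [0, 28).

24

Successive powers of 26 modulo 29:
  26^0=1  26^1=26  26^2=9  26^3=2  26^4=23  26^5=18
  26^6=4  26^7=17  26^8=7  26^9=8  26^10=5  26^11=14
  26^12=16  26^13=10  26^14=28  26^15=3  26^16=20  26^17=27
  26^18=6  26^19=11  26^20=25  26^21=12  26^22=22  26^23=21
  26^24=24
So 26^24 ≡ 24 (mod 29), giving x = 24.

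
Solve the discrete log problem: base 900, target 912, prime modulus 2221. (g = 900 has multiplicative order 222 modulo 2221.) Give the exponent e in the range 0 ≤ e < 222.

87

Baby-step giant-step with m = ceil(sqrt(222)) = 15.
Baby table (900^j mod 2221 for j=0..14):
  0:1  1:900  2:1556  3:1170  4:246  5:1521  6:764  7:1311
  8:549  9:1038  10:1380  11:461  12:1794  13:2154  14:1888
Giant step factor: 900^(-15) ≡ 1711 (mod 2221).
Scan 912·1711^i mod 2221 for i = 0, 1, …:
  i=0: 912   i=1: 1290   i=2: 1737   i=3: 309
  i=4: 101   i=5: 1794
Match at i=5, j=12: e = 5·15 + 12 = 87.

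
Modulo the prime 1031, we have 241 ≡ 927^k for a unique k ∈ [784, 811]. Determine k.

804

Compute 927^784 mod 1031 = 138, then multiply by 927 repeatedly:
  927^784=138  927^785=82  927^786=751  927^787=252  927^788=598
  927^789=699  927^790=505  927^791=61  927^792=873  927^793=967
  927^794=470  927^795=608  927^796=690  927^797=410  927^798=662
  927^799=229  927^800=928  927^801=402  927^802=463  927^803=305
  927^804=241
Found 241 at exponent 804.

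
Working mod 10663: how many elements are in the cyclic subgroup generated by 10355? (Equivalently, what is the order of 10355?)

10662

The order of 10355 must divide p − 1 = 10662 = 2 · 3 · 1777.
Divisors: 1, 2, 3, 6, 1777, 3554, 5331, 10662.
Check each in increasing order: 10355^1 ≡ 10355;  10355^2 ≡ 9560;  10355^3 ≡ 9171;  10355^6 ≡ 8160;  10355^1777 ≡ 807;  10355^3554 ≡ 806;  10355^5331 ≡ 10662;  10355^10662 ≡ 1.
Smallest exponent giving 1 is 10662.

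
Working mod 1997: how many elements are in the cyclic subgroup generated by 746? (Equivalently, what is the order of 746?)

The order of 746 must divide p − 1 = 1996 = 2^2 · 499.
Divisors: 1, 2, 4, 499, 998, 1996.
Check each in increasing order: 746^1 ≡ 746;  746^2 ≡ 1350;  746^4 ≡ 1236;  746^499 ≡ 1.
Smallest exponent giving 1 is 499.

499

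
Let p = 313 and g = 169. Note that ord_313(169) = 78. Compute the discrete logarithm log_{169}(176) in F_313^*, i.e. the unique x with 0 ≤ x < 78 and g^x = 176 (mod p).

43

Baby-step giant-step with m = ceil(sqrt(78)) = 9.
Baby table (169^j mod 313 for j=0..8):
  0:1  1:169  2:78  3:36  4:137  5:304  6:44  7:237
  8:302
Giant step factor: 169^(-9) ≡ 33 (mod 313).
Scan 176·33^i mod 313 for i = 0, 1, …:
  i=0: 176   i=1: 174   i=2: 108   i=3: 121
  i=4: 237
Match at i=4, j=7: x = 4·9 + 7 = 43.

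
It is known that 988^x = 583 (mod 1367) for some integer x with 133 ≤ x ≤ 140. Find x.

133

Compute 988^133 mod 1367 = 583, then multiply by 988 repeatedly:
  988^133=583
Found 583 at exponent 133.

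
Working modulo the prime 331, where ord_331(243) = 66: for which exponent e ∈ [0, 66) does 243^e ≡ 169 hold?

58

Baby-step giant-step with m = ceil(sqrt(66)) = 9.
Baby table (243^j mod 331 for j=0..8):
  0:1  1:243  2:131  3:57  4:280  5:185  6:270  7:72
  8:284
Giant step factor: 243^(-9) ≡ 220 (mod 331).
Scan 169·220^i mod 331 for i = 0, 1, …:
  i=0: 169   i=1: 108   i=2: 259   i=3: 48
  i=4: 299   i=5: 242   i=6: 280
Match at i=6, j=4: e = 6·9 + 4 = 58.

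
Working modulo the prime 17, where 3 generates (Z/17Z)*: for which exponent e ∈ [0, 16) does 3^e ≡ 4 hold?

12

Successive powers of 3 modulo 17:
  3^0=1  3^1=3  3^2=9  3^3=10  3^4=13  3^5=5
  3^6=15  3^7=11  3^8=16  3^9=14  3^10=8  3^11=7
  3^12=4
So 3^12 ≡ 4 (mod 17), giving e = 12.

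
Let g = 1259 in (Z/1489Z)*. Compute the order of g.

The order of 1259 must divide p − 1 = 1488 = 2^4 · 3 · 31.
Divisors: 1, 2, 3, 4, 6, 8, 12, 16, 24, 31, 48, 62, 93, 124, 186, 248, 372, 496, 744, 1488.
Check each in increasing order: 1259^1 ≡ 1259;  1259^2 ≡ 785;  1259^3 ≡ 1108;  1259^4 ≡ 1268;  1259^6 ≡ 728;  1259^8 ≡ 1193;  1259^12 ≡ 1389;  1259^16 ≡ 1254;  1259^24 ≡ 1066;  1259^31 ≡ 1346;  1259^48 ≡ 249;  1259^62 ≡ 1092;  1259^93 ≡ 189;  1259^124 ≡ 1264;  1259^186 ≡ 1474;  1259^248 ≡ 1488;  1259^372 ≡ 225;  1259^496 ≡ 1.
Smallest exponent giving 1 is 496.

496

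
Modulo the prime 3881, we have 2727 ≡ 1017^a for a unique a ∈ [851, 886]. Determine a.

Compute 1017^851 mod 3881 = 3847, then multiply by 1017 repeatedly:
  1017^851=3847  1017^852=351  1017^853=3796  1017^854=2818  1017^855=1728
  1017^856=3164  1017^857=439  1017^858=148  1017^859=3038  1017^860=370
  1017^861=3714  1017^862=925  1017^863=1523  1017^864=372  1017^865=1867
  1017^866=930  1017^867=2727
Found 2727 at exponent 867.

867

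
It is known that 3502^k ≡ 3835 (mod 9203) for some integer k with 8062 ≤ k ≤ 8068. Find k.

Compute 3502^8062 mod 9203 = 5864, then multiply by 3502 repeatedly:
  3502^8062=5864  3502^8063=3835
Found 3835 at exponent 8063.

8063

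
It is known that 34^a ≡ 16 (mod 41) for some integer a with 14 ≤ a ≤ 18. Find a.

Compute 34^14 mod 41 = 2, then multiply by 34 repeatedly:
  34^14=2  34^15=27  34^16=16
Found 16 at exponent 16.

16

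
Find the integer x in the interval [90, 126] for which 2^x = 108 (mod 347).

112

Compute 2^90 mod 347 = 185, then multiply by 2 repeatedly:
  2^90=185  2^91=23  2^92=46  2^93=92  2^94=184
  2^95=21  2^96=42  2^97=84  2^98=168  2^99=336
  2^100=325  2^101=303  2^102=259  2^103=171  2^104=342
  2^105=337  2^106=327  2^107=307  2^108=267  2^109=187
  2^110=27  2^111=54  2^112=108
Found 108 at exponent 112.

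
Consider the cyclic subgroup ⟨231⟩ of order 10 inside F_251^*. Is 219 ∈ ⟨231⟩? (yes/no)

⟨231⟩ has order 10; its elements mod 251 are {1, 20, 32, 102, 113, 138, 149, 219, 231, 250}.
219 is in this set.

yes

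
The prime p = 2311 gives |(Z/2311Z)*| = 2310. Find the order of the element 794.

2310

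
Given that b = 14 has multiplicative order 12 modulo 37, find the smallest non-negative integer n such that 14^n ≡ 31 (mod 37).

9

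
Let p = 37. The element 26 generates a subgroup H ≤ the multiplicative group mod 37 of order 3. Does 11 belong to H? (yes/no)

no

⟨26⟩ has order 3; its elements mod 37 are {1, 10, 26}.
11 is not in this set.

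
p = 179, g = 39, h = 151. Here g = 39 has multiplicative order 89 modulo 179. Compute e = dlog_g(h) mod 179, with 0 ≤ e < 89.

Baby-step giant-step with m = ceil(sqrt(89)) = 10.
Baby table (39^j mod 179 for j=0..9):
  0:1  1:39  2:89  3:70  4:45  5:144  6:67  7:107
  8:56  9:36
Giant step factor: 39^(-10) ≡ 147 (mod 179).
Scan 151·147^i mod 179 for i = 0, 1, …:
  i=0: 151   i=1: 1
Match at i=1, j=0: e = 1·10 + 0 = 10.

10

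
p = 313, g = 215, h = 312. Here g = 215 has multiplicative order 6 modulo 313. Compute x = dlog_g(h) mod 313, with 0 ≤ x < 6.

Successive powers of 215 modulo 313:
  215^0=1  215^1=215  215^2=214  215^3=312
So 215^3 ≡ 312 (mod 313), giving x = 3.

3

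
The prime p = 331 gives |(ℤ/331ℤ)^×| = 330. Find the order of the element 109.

165

The order of 109 must divide p − 1 = 330 = 2 · 3 · 5 · 11.
Divisors: 1, 2, 3, 5, 6, 10, 11, 15, 22, 30, 33, 55, 66, 110, 165, 330.
Check each in increasing order: 109^1 ≡ 109;  109^2 ≡ 296;  109^3 ≡ 157;  109^5 ≡ 132;  109^6 ≡ 155;  109^10 ≡ 212;  109^11 ≡ 269;  109^15 ≡ 180;  109^22 ≡ 203;  109^30 ≡ 293;  109^33 ≡ 323;  109^55 ≡ 31;  109^66 ≡ 64;  109^110 ≡ 299;  109^165 ≡ 1.
Smallest exponent giving 1 is 165.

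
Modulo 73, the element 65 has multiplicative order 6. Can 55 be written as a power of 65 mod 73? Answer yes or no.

no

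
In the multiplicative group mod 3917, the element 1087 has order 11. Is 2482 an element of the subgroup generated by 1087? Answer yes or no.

2482 ∈ ⟨1087⟩ iff 2482^11 ≡ 1 (mod 3917), since |⟨1087⟩| = 11.
2482^11 mod 3917 = 1725.
Since 1725 ≠ 1, 2482 does not lie in the subgroup.

no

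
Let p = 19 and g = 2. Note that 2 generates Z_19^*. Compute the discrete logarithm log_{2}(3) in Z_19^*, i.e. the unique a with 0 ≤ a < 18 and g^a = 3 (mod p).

Successive powers of 2 modulo 19:
  2^0=1  2^1=2  2^2=4  2^3=8  2^4=16  2^5=13
  2^6=7  2^7=14  2^8=9  2^9=18  2^10=17  2^11=15
  2^12=11  2^13=3
So 2^13 ≡ 3 (mod 19), giving a = 13.

13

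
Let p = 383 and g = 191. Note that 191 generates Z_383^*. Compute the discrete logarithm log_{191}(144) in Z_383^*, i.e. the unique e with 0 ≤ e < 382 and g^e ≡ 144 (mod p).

10

Successive powers of 191 modulo 383:
  191^0=1  191^1=191  191^2=96  191^3=335  191^4=24  191^5=371
  191^6=6  191^7=380  191^8=193  191^9=95  191^10=144
So 191^10 ≡ 144 (mod 383), giving e = 10.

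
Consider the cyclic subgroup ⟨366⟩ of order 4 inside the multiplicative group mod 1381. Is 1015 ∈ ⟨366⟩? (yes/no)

⟨366⟩ has order 4; its elements mod 1381 are {1, 366, 1015, 1380}.
1015 is in this set.

yes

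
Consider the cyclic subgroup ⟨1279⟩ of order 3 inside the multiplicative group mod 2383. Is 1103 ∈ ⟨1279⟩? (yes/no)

yes

⟨1279⟩ has order 3; its elements mod 2383 are {1, 1103, 1279}.
1103 is in this set.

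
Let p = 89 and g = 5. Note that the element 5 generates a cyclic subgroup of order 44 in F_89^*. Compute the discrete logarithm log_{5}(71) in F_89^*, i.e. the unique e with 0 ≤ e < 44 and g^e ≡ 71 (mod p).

21

Successive powers of 5 modulo 89:
  5^0=1  5^1=5  5^2=25  5^3=36  5^4=2  5^5=10
  5^6=50  5^7=72  5^8=4  5^9=20  5^10=11  5^11=55
  5^12=8  5^13=40  5^14=22  5^15=21  5^16=16  5^17=80
  5^18=44  5^19=42  5^20=32  5^21=71
So 5^21 ≡ 71 (mod 89), giving e = 21.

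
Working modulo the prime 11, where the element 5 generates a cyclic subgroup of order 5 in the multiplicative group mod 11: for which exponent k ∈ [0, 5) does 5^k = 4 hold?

3

Successive powers of 5 modulo 11:
  5^0=1  5^1=5  5^2=3  5^3=4
So 5^3 ≡ 4 (mod 11), giving k = 3.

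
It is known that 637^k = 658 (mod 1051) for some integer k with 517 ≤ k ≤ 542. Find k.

Compute 637^517 mod 1051 = 48, then multiply by 637 repeatedly:
  637^517=48  637^518=97  637^519=831  637^520=694  637^521=658
Found 658 at exponent 521.

521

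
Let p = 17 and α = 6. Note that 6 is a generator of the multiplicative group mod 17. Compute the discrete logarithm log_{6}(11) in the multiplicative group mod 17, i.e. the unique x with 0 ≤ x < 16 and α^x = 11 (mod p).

9

Successive powers of 6 modulo 17:
  6^0=1  6^1=6  6^2=2  6^3=12  6^4=4  6^5=7
  6^6=8  6^7=14  6^8=16  6^9=11
So 6^9 ≡ 11 (mod 17), giving x = 9.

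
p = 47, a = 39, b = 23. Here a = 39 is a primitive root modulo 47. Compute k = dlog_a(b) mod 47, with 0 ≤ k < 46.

15

Baby-step giant-step with m = ceil(sqrt(46)) = 7.
Baby table (39^j mod 47 for j=0..6):
  0:1  1:39  2:17  3:5  4:7  5:38  6:25
Giant step factor: 39^(-7) ≡ 43 (mod 47).
Scan 23·43^i mod 47 for i = 0, 1, …:
  i=0: 23   i=1: 2   i=2: 39
Match at i=2, j=1: k = 2·7 + 1 = 15.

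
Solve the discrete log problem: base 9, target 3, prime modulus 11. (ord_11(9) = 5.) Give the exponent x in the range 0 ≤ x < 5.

Successive powers of 9 modulo 11:
  9^0=1  9^1=9  9^2=4  9^3=3
So 9^3 ≡ 3 (mod 11), giving x = 3.

3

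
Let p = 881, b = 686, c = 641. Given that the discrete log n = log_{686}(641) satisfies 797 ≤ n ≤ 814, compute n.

Compute 686^797 mod 881 = 411, then multiply by 686 repeatedly:
  686^797=411  686^798=26  686^799=216  686^800=168  686^801=718
  686^802=69  686^803=641
Found 641 at exponent 803.

803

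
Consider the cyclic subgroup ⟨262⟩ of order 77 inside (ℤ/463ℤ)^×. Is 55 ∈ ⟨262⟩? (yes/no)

55 ∈ ⟨262⟩ iff 55^77 ≡ 1 (mod 463), since |⟨262⟩| = 77.
55^77 mod 463 = 1.
Since 1 = 1, 55 lies in the subgroup.

yes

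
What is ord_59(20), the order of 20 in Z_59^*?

The order of 20 must divide p − 1 = 58 = 2 · 29.
Divisors: 1, 2, 29, 58.
Check each in increasing order: 20^1 ≡ 20;  20^2 ≡ 46;  20^29 ≡ 1.
Smallest exponent giving 1 is 29.

29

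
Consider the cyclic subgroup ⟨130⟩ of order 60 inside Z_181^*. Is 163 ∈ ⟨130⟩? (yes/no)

163 ∈ ⟨130⟩ iff 163^60 ≡ 1 (mod 181), since |⟨130⟩| = 60.
163^60 mod 181 = 132.
Since 132 ≠ 1, 163 does not lie in the subgroup.

no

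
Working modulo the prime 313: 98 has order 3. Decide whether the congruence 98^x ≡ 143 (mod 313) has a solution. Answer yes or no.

⟨98⟩ has order 3; its elements mod 313 are {1, 98, 214}.
143 is not in this set.

no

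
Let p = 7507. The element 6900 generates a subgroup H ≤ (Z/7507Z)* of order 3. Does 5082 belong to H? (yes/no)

⟨6900⟩ has order 3; its elements mod 7507 are {1, 606, 6900}.
5082 is not in this set.

no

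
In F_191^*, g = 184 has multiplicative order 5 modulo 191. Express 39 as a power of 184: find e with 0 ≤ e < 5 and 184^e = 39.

3

Successive powers of 184 modulo 191:
  184^0=1  184^1=184  184^2=49  184^3=39
So 184^3 ≡ 39 (mod 191), giving e = 3.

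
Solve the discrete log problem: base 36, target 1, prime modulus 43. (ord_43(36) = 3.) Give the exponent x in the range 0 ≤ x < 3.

0

Successive powers of 36 modulo 43:
  36^0=1
So 36^0 ≡ 1 (mod 43), giving x = 0.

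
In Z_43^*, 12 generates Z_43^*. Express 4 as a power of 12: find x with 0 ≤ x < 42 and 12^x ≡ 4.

30

Successive powers of 12 modulo 43:
  12^0=1  12^1=12  12^2=15  12^3=8  12^4=10  12^5=34
  12^6=21  12^7=37  12^8=14  12^9=39  12^10=38  12^11=26
  12^12=11  12^13=3  12^14=36  12^15=2  12^16=24  12^17=30
  12^18=16  12^19=20  12^20=25  12^21=42  12^22=31  12^23=28
  12^24=35  12^25=33  12^26=9  12^27=22  12^28=6  12^29=29
  12^30=4
So 12^30 ≡ 4 (mod 43), giving x = 30.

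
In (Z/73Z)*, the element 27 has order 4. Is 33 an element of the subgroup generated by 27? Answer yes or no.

no

⟨27⟩ has order 4; its elements mod 73 are {1, 27, 46, 72}.
33 is not in this set.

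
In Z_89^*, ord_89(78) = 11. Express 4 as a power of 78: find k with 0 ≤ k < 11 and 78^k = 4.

Successive powers of 78 modulo 89:
  78^0=1  78^1=78  78^2=32  78^3=4
So 78^3 ≡ 4 (mod 89), giving k = 3.

3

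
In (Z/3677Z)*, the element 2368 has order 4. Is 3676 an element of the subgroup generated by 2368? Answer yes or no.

yes

3676 ∈ ⟨2368⟩ iff 3676^4 ≡ 1 (mod 3677), since |⟨2368⟩| = 4.
3676^4 mod 3677 = 1.
Since 1 = 1, 3676 lies in the subgroup.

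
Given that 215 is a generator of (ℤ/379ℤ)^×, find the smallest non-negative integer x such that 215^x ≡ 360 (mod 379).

83

Baby-step giant-step with m = ceil(sqrt(378)) = 20.
Baby table (215^j mod 379 for j=0..19):
  0:1  1:215  2:366  3:237  4:169  5:330  6:77  7:258
  8:136  9:57  10:127  11:17  12:244  13:158  14:239  15:220
  16:304  17:172  18:217  19:38
Giant step factor: 215^(-20) ≡ 97 (mod 379).
Scan 360·97^i mod 379 for i = 0, 1, …:
  i=0: 360   i=1: 52   i=2: 117   i=3: 358
  i=4: 237
Match at i=4, j=3: x = 4·20 + 3 = 83.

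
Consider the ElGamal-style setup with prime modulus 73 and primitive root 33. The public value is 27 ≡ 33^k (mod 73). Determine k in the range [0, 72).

18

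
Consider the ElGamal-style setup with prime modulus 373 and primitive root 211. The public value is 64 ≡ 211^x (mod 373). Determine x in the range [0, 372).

Baby-step giant-step with m = ceil(sqrt(372)) = 20.
Baby table (211^j mod 373 for j=0..19):
  0:1  1:211  2:134  3:299  4:52  5:155  6:254  7:255
  8:93  9:227  10:153  11:205  12:360  13:241  14:123  15:216
  16:70  17:223  18:55  19:42
Giant step factor: 211^(-20) ≡ 29 (mod 373).
Scan 64·29^i mod 373 for i = 0, 1, …:
  i=0: 64   i=1: 364   i=2: 112   i=3: 264
  i=4: 196   i=5: 89   i=6: 343   i=7: 249
  i=8: 134
Match at i=8, j=2: x = 8·20 + 2 = 162.

162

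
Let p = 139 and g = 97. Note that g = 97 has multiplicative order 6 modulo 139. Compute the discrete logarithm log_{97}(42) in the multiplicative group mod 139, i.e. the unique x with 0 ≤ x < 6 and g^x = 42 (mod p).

Successive powers of 97 modulo 139:
  97^0=1  97^1=97  97^2=96  97^3=138  97^4=42
So 97^4 ≡ 42 (mod 139), giving x = 4.

4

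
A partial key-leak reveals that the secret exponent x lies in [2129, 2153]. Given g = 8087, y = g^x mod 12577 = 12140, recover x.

Compute 8087^2129 mod 12577 = 3815, then multiply by 8087 repeatedly:
  8087^2129=3815  8087^2130=524  8087^2131=11716  8087^2132=4751  8087^2133=11179
  8087^2134=1097  8087^2135=4654  8087^2136=6514  8087^2137=6242  8087^2138=7553
  8087^2139=7199  8087^2140=11957  8087^2141=4283  8087^2142=12140
Found 12140 at exponent 2142.

2142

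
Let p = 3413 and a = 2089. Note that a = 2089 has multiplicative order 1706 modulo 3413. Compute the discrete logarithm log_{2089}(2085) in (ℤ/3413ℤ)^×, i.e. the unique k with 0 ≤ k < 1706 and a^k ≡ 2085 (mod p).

357

Baby-step giant-step with m = ceil(sqrt(1706)) = 42.
Baby table (2089^j mod 3413 for j=0..41):
  0:1  1:2089  2:2107  3:2166  4:2549  5:581  6:2094  7:2313
  8:2462  9:3140  10:3087  11:1586  12:2544  13:375  14:1798  15:1722
  16:3369  17:235  18:2856  19:260  20:473  21:1740  22:15  23:618
  24:888  25:1773  26:692  27:1889  28:693  29:565  30:2800  31:2731
  32:1936  33:3312  34:617  35:2212  36:3079  37:1939  38:2753  39:112
  40:1884  41:487
Giant step factor: 2089^(-42) ≡ 3210 (mod 3413).
Scan 2085·3210^i mod 3413 for i = 0, 1, …:
  i=0: 2085   i=1: 3370   i=2: 1903   i=3: 2773
  i=4: 226   i=5: 1904   i=6: 2570   i=7: 479
  i=8: 1740
Match at i=8, j=21: k = 8·42 + 21 = 357.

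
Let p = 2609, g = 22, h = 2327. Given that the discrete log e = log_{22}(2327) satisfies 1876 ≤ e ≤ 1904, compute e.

Compute 22^1876 mod 2609 = 1999, then multiply by 22 repeatedly:
  22^1876=1999  22^1877=2234  22^1878=2186  22^1879=1130  22^1880=1379
  22^1881=1639  22^1882=2141  22^1883=140  22^1884=471  22^1885=2535
  22^1886=981  22^1887=710  22^1888=2575  22^1889=1861  22^1890=1807
  22^1891=619  22^1892=573  22^1893=2170  22^1894=778  22^1895=1462
  22^1896=856  22^1897=569  22^1898=2082  22^1899=1451  22^1900=614
  22^1901=463  22^1902=2359  22^1903=2327
Found 2327 at exponent 1903.

1903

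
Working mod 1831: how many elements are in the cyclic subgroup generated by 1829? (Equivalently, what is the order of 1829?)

The order of 1829 must divide p − 1 = 1830 = 2 · 3 · 5 · 61.
Divisors: 1, 2, 3, 5, 6, 10, 15, 30, 61, 122, 183, 305, 366, 610, 915, 1830.
Check each in increasing order: 1829^1 ≡ 1829;  1829^2 ≡ 4;  1829^3 ≡ 1823;  1829^5 ≡ 1799;  1829^6 ≡ 64;  1829^10 ≡ 1024;  1829^15 ≡ 190;  1829^30 ≡ 1311;  1829^61 ≡ 1176;  1829^122 ≡ 571;  1829^183 ≡ 1350;  1829^305 ≡ 1830;  1829^366 ≡ 655;  1829^610 ≡ 1.
Smallest exponent giving 1 is 610.

610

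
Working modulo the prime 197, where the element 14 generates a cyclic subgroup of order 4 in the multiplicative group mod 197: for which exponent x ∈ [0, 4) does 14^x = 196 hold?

2

Successive powers of 14 modulo 197:
  14^0=1  14^1=14  14^2=196
So 14^2 ≡ 196 (mod 197), giving x = 2.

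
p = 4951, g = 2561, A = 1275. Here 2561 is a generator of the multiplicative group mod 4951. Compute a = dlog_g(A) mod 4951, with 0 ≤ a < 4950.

Baby-step giant-step with m = ceil(sqrt(4950)) = 71.
Baby table (2561^j mod 4951 for j=0..70):
  0:1  1:2561  2:3597  3:3057  4:1446  5:4809  6:2712  7:4130
  8:1594  9:2610  10:360  11:1074  12:2709  13:1398  14:705  15:3341
  16:973  17:1500  18:4475  19:3861  20:874  21:462  22:4844  23:3229
  24:1299  25:4618  26:3710  27:341  28:1925  29:3680  30:2727  31:2937
  32:1088  33:3906  34:2246  35:3895  36:3781  37:3936  38:4811  39:2883
  40:1422  41:2757  42:551  43:76  44:1547  45:1067  46:4586  47:974
  48:4061  49:3121  50:1967  51:2320  52:320  53:2605  54:2408  55:2893
  56:2277  57:4070  58:1415  59:4634  60:127  61:3432  62:1327  63:2061
  64:455  65:1770  66:2805  67:4655  68:4398  69:4704  70:1161
Giant step factor: 2561^(-71) ≡ 4709 (mod 4951).
Scan 1275·4709^i mod 4951 for i = 0, 1, …:
  i=0: 1275   i=1: 3363   i=2: 3069   i=3: 4903
  i=4: 1714   i=5: 1096   i=6: 2122   i=7: 1380
  i=8: 2708   i=9: 3147     …   i=27: 1032
  i=28: 2757
Match at i=28, j=41: a = 28·71 + 41 = 2029.

2029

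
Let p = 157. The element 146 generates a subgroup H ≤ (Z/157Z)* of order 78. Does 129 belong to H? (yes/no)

129 ∈ ⟨146⟩ iff 129^78 ≡ 1 (mod 157), since |⟨146⟩| = 78.
129^78 mod 157 = 156.
Since 156 ≠ 1, 129 does not lie in the subgroup.

no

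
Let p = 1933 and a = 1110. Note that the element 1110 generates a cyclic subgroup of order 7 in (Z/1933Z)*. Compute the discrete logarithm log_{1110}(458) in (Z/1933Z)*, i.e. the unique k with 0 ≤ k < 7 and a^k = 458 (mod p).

Successive powers of 1110 modulo 1933:
  1110^0=1  1110^1=1110  1110^2=779  1110^3=639  1110^4=1812  1110^5=1000
  1110^6=458
So 1110^6 ≡ 458 (mod 1933), giving k = 6.

6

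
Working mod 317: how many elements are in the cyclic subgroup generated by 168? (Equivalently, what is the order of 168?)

158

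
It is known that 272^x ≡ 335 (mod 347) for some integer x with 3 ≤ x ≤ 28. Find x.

11

Compute 272^3 mod 347 = 77, then multiply by 272 repeatedly:
  272^3=77  272^4=124  272^5=69  272^6=30  272^7=179
  272^8=108  272^9=228  272^10=250  272^11=335
Found 335 at exponent 11.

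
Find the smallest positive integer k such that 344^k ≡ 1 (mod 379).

189

The order of 344 must divide p − 1 = 378 = 2 · 3^3 · 7.
Divisors: 1, 2, 3, 6, 7, 9, 14, 18, 21, 27, 42, 54, 63, 126, 189, 378.
Check each in increasing order: 344^1 ≡ 344;  344^2 ≡ 88;  344^3 ≡ 331;  344^6 ≡ 30;  344^7 ≡ 87;  344^9 ≡ 76;  344^14 ≡ 368;  344^18 ≡ 91;  344^21 ≡ 180;  344^27 ≡ 94;  344^42 ≡ 185;  344^54 ≡ 119;  344^63 ≡ 327;  344^126 ≡ 51;  344^189 ≡ 1.
Smallest exponent giving 1 is 189.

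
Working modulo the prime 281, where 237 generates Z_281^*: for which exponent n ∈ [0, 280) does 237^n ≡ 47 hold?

235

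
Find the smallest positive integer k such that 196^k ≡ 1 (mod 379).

The order of 196 must divide p − 1 = 378 = 2 · 3^3 · 7.
Divisors: 1, 2, 3, 6, 7, 9, 14, 18, 21, 27, 42, 54, 63, 126, 189, 378.
Check each in increasing order: 196^1 ≡ 196;  196^2 ≡ 137;  196^3 ≡ 322;  196^6 ≡ 217;  196^7 ≡ 84;  196^9 ≡ 138;  196^14 ≡ 234;  196^18 ≡ 94;  196^21 ≡ 327;  196^27 ≡ 86;  196^42 ≡ 51;  196^54 ≡ 195;  196^63 ≡ 1.
Smallest exponent giving 1 is 63.

63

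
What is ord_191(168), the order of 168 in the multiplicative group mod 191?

190

The order of 168 must divide p − 1 = 190 = 2 · 5 · 19.
Divisors: 1, 2, 5, 10, 19, 38, 95, 190.
Check each in increasing order: 168^1 ≡ 168;  168^2 ≡ 147;  168^5 ≡ 166;  168^10 ≡ 52;  168^19 ≡ 7;  168^38 ≡ 49;  168^95 ≡ 190;  168^190 ≡ 1.
Smallest exponent giving 1 is 190.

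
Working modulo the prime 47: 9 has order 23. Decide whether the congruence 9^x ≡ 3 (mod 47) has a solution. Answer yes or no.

⟨9⟩ has order 23; its elements mod 47 are {1, 2, 3, 4, 6, 7, 8, 9, 12, 14, 16, 17, 18, 21, 24, 25, 27, 28, 32, 34, 36, 37, 42}.
3 is in this set.

yes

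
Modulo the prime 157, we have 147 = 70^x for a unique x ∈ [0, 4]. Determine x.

4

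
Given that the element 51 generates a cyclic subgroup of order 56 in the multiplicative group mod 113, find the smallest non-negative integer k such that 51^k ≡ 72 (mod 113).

Successive powers of 51 modulo 113:
  51^0=1  51^1=51  51^2=2  51^3=102  51^4=4  51^5=91
  51^6=8  51^7=69  51^8=16  51^9=25  51^10=32  51^11=50
  51^12=64  51^13=100  51^14=15  51^15=87  51^16=30  51^17=61
  51^18=60  51^19=9  51^20=7  51^21=18  51^22=14  51^23=36
  51^24=28  51^25=72
So 51^25 ≡ 72 (mod 113), giving k = 25.

25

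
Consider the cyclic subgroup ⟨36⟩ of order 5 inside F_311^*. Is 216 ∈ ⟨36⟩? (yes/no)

216 ∈ ⟨36⟩ iff 216^5 ≡ 1 (mod 311), since |⟨36⟩| = 5.
216^5 mod 311 = 1.
Since 1 = 1, 216 lies in the subgroup.

yes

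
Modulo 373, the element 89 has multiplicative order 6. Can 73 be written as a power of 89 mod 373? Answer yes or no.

no

⟨89⟩ has order 6; its elements mod 373 are {1, 88, 89, 284, 285, 372}.
73 is not in this set.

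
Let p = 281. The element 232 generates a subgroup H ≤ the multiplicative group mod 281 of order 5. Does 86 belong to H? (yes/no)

⟨232⟩ has order 5; its elements mod 281 are {1, 86, 90, 153, 232}.
86 is in this set.

yes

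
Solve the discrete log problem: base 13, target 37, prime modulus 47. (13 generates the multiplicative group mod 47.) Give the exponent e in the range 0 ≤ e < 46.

Successive powers of 13 modulo 47:
  13^0=1  13^1=13  13^2=28  13^3=35  13^4=32  13^5=40
  13^6=3  13^7=39  13^8=37
So 13^8 ≡ 37 (mod 47), giving e = 8.

8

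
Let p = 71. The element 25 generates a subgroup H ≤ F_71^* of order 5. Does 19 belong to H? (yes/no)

no

19 ∈ ⟨25⟩ iff 19^5 ≡ 1 (mod 71), since |⟨25⟩| = 5.
19^5 mod 71 = 45.
Since 45 ≠ 1, 19 does not lie in the subgroup.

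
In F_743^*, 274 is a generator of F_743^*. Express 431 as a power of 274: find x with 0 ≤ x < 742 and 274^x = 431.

24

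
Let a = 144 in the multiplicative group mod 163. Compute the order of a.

81

The order of 144 must divide p − 1 = 162 = 2 · 3^4.
Divisors: 1, 2, 3, 6, 9, 18, 27, 54, 81, 162.
Check each in increasing order: 144^1 ≡ 144;  144^2 ≡ 35;  144^3 ≡ 150;  144^6 ≡ 6;  144^9 ≡ 85;  144^18 ≡ 53;  144^27 ≡ 104;  144^54 ≡ 58;  144^81 ≡ 1.
Smallest exponent giving 1 is 81.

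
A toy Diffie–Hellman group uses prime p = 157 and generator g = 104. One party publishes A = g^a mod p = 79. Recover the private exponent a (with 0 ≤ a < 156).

147

Baby-step giant-step with m = ceil(sqrt(156)) = 13.
Baby table (104^j mod 157 for j=0..12):
  0:1  1:104  2:140  3:116  4:132  5:69  6:111  7:83
  8:154  9:2  10:51  11:123  12:75
Giant step factor: 104^(-13) ≡ 135 (mod 157).
Scan 79·135^i mod 157 for i = 0, 1, …:
  i=0: 79   i=1: 146   i=2: 85   i=3: 14
  i=4: 6   i=5: 25   i=6: 78   i=7: 11
  i=8: 72   i=9: 143   i=10: 151   i=11: 132
Match at i=11, j=4: a = 11·13 + 4 = 147.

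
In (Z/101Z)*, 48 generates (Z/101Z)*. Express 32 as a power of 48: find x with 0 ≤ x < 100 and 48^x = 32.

85

Baby-step giant-step with m = ceil(sqrt(100)) = 10.
Baby table (48^j mod 101 for j=0..9):
  0:1  1:48  2:82  3:98  4:58  5:57  6:9  7:28
  8:31  9:74
Giant step factor: 48^(-10) ≡ 6 (mod 101).
Scan 32·6^i mod 101 for i = 0, 1, …:
  i=0: 32   i=1: 91   i=2: 41   i=3: 44
  i=4: 62   i=5: 69   i=6: 10   i=7: 60
  i=8: 57
Match at i=8, j=5: x = 8·10 + 5 = 85.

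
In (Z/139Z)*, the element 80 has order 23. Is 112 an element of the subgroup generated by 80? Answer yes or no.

yes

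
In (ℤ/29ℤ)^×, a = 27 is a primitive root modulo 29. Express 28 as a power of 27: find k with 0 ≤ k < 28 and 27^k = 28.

14

Successive powers of 27 modulo 29:
  27^0=1  27^1=27  27^2=4  27^3=21  27^4=16  27^5=26
  27^6=6  27^7=17  27^8=24  27^9=10  27^10=9  27^11=11
  27^12=7  27^13=15  27^14=28
So 27^14 ≡ 28 (mod 29), giving k = 14.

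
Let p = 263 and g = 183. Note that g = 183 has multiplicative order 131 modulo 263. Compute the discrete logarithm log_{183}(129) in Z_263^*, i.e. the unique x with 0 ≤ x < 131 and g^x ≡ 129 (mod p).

39

Baby-step giant-step with m = ceil(sqrt(131)) = 12.
Baby table (183^j mod 263 for j=0..11):
  0:1  1:183  2:88  3:61  4:117  5:108  6:39  7:36
  8:13  9:12  10:92  11:4
Giant step factor: 183^(-12) ≡ 203 (mod 263).
Scan 129·203^i mod 263 for i = 0, 1, …:
  i=0: 129   i=1: 150   i=2: 205   i=3: 61
Match at i=3, j=3: x = 3·12 + 3 = 39.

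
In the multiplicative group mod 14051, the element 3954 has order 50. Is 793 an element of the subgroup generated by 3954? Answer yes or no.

no

793 ∈ ⟨3954⟩ iff 793^50 ≡ 1 (mod 14051), since |⟨3954⟩| = 50.
793^50 mod 14051 = 13733.
Since 13733 ≠ 1, 793 does not lie in the subgroup.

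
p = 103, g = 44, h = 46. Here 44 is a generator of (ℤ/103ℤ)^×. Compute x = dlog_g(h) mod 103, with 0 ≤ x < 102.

34

Baby-step giant-step with m = ceil(sqrt(102)) = 11.
Baby table (44^j mod 103 for j=0..10):
  0:1  1:44  2:82  3:3  4:29  5:40  6:9  7:87
  8:17  9:27  10:55
Giant step factor: 44^(-11) ≡ 101 (mod 103).
Scan 46·101^i mod 103 for i = 0, 1, …:
  i=0: 46   i=1: 11   i=2: 81   i=3: 44
Match at i=3, j=1: x = 3·11 + 1 = 34.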